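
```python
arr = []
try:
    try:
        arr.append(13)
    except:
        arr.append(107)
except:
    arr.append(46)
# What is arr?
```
[13]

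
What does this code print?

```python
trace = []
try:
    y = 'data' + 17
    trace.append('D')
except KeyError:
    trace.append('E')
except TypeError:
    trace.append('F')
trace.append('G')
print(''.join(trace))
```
FG

TypeError is caught by its specific handler, not KeyError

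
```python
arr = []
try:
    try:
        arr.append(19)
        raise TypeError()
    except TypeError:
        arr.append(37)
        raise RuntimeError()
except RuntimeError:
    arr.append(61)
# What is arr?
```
[19, 37, 61]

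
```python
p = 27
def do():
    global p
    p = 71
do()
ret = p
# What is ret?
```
71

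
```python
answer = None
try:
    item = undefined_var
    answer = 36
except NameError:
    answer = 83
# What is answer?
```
83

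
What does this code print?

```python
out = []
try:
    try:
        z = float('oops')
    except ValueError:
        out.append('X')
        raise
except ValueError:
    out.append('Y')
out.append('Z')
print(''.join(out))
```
XYZ

raise without argument re-raises current exception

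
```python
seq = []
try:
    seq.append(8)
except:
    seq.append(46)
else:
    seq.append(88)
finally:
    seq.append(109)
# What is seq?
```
[8, 88, 109]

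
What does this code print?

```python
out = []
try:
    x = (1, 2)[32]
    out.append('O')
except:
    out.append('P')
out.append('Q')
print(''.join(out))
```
PQ

Exception raised in try, caught by bare except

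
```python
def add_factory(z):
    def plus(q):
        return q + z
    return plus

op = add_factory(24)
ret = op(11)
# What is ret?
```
35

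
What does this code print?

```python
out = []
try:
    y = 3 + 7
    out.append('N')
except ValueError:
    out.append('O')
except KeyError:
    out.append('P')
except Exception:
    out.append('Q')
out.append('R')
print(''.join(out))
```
NR

No exception, try block completes normally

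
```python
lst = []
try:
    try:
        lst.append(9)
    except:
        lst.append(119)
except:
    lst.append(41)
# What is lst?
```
[9]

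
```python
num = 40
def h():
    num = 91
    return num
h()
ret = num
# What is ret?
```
40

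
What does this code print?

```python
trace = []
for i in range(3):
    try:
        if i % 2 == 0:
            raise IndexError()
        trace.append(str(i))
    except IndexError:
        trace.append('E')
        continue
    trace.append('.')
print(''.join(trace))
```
E1.E

continue in except skips rest of loop body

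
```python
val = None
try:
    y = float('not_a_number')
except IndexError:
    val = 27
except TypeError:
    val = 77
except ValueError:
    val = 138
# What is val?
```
138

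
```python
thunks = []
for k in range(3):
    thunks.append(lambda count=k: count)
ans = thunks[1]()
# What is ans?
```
1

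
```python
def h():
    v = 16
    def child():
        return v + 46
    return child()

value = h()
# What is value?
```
62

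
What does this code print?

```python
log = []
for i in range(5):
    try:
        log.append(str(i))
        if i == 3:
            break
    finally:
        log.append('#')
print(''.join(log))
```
0#1#2#3#

finally runs even when breaking out of loop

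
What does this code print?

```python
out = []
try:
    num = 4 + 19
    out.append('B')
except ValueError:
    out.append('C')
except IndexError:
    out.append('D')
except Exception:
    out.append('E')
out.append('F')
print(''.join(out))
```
BF

No exception, try block completes normally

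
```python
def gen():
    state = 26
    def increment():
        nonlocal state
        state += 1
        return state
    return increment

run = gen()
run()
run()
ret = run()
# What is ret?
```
29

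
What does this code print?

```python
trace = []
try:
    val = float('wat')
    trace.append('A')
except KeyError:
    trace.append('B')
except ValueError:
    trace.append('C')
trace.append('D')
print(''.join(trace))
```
CD

ValueError is caught by its specific handler, not KeyError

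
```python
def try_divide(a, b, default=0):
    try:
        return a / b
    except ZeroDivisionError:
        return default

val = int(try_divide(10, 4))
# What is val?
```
2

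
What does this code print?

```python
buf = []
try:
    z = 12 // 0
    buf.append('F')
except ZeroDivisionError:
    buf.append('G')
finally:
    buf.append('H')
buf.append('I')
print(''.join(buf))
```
GHI

finally always runs, even after exception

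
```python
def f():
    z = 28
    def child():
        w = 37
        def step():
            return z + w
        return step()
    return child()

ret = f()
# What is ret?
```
65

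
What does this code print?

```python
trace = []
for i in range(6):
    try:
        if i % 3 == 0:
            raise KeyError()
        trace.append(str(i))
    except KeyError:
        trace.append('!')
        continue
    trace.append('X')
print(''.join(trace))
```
!1X2X!4X5X

continue in except skips rest of loop body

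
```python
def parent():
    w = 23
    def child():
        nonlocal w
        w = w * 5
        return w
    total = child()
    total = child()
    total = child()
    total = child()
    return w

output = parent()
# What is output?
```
14375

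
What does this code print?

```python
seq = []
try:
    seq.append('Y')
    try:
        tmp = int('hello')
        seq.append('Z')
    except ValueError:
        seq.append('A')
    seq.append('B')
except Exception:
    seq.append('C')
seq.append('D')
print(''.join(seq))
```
YABD

Inner exception caught by inner handler, outer continues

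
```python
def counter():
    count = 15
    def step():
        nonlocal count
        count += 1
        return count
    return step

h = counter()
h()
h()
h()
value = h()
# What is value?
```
19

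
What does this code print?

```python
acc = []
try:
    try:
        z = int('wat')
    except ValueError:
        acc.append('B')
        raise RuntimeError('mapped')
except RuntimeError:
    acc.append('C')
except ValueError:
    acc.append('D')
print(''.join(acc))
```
BC

New RuntimeError raised, caught by outer RuntimeError handler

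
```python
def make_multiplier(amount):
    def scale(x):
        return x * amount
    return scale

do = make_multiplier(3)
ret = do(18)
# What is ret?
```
54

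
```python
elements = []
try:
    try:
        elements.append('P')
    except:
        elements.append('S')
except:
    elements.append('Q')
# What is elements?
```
['P']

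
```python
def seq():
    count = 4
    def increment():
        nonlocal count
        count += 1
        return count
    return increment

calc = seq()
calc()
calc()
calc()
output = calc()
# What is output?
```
8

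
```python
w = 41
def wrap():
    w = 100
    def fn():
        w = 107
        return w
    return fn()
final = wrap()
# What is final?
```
107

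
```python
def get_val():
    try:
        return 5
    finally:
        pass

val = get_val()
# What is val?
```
5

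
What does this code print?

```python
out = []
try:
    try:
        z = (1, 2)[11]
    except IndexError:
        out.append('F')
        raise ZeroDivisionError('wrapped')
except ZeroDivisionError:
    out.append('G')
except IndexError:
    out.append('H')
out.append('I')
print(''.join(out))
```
FGI

ZeroDivisionError raised and caught, original IndexError not re-raised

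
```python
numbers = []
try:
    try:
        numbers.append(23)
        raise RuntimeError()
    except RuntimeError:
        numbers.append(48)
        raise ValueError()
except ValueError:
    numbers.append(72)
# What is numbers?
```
[23, 48, 72]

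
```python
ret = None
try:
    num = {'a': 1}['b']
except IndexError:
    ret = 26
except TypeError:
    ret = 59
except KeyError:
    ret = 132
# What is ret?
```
132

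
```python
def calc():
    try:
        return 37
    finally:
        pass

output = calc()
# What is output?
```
37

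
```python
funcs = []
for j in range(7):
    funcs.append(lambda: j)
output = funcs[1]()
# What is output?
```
6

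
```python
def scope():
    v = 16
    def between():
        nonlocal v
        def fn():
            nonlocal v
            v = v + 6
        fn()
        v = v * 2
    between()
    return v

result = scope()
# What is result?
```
44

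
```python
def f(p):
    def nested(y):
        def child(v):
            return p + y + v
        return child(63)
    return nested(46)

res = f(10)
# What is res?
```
119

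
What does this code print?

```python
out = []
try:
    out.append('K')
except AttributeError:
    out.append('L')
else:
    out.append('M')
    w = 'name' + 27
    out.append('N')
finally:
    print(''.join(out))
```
KM

Try succeeds, else appends 'M', TypeError in else is uncaught, finally prints before exception propagates ('N' never appended)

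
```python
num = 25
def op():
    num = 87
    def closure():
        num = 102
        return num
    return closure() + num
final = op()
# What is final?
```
189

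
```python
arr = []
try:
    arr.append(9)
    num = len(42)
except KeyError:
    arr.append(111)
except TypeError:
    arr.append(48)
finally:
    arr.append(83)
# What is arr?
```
[9, 48, 83]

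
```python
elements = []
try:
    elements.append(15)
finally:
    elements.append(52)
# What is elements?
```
[15, 52]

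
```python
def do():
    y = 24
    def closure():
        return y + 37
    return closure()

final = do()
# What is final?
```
61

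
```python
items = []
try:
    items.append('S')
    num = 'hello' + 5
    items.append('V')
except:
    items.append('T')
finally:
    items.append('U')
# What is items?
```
['S', 'T', 'U']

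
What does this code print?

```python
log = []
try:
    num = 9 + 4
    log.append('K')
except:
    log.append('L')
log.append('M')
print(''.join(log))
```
KM

No exception, try block completes normally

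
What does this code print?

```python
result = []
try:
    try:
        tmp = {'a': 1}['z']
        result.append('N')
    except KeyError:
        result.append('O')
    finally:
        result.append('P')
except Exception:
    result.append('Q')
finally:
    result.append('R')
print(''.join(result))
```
OPR

Both finally blocks run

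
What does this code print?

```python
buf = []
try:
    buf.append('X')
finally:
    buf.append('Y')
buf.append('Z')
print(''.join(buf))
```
XYZ

try/finally without except, no exception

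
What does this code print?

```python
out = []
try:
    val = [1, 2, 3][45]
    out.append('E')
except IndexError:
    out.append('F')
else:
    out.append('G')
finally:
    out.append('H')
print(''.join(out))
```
FH

Exception: except runs, else skipped, finally runs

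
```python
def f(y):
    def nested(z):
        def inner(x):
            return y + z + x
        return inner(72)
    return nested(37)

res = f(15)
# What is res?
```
124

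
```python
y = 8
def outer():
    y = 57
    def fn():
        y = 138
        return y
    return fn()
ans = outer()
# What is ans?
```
138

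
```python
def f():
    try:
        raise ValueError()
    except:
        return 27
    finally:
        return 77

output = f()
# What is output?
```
77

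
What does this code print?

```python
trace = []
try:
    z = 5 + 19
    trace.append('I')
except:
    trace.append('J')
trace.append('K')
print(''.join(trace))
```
IK

No exception, try block completes normally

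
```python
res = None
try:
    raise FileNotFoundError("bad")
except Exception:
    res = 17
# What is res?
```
17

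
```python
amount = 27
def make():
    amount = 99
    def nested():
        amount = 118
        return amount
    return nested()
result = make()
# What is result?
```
118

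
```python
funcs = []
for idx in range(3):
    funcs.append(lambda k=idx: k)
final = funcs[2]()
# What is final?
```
2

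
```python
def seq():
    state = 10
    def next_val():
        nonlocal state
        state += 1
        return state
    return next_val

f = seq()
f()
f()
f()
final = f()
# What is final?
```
14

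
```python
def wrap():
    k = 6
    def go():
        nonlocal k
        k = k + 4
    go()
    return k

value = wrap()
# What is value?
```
10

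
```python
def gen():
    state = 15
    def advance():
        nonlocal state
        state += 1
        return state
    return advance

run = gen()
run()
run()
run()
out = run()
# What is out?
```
19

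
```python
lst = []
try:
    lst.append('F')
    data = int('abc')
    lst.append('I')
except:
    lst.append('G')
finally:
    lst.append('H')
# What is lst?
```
['F', 'G', 'H']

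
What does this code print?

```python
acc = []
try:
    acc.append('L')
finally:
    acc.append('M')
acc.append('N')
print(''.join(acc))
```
LMN

try/finally without except, no exception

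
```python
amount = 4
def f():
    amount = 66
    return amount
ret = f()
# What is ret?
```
66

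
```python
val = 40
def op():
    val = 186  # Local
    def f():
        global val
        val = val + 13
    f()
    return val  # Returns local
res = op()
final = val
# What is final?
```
53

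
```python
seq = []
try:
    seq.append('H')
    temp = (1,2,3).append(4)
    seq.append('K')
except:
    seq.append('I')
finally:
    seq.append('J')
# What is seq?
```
['H', 'I', 'J']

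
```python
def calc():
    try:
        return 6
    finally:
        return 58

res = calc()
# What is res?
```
58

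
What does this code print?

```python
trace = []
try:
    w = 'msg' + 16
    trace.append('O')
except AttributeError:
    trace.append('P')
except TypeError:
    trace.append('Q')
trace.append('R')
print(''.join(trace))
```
QR

TypeError is caught by its specific handler, not AttributeError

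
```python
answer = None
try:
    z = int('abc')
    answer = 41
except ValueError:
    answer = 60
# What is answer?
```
60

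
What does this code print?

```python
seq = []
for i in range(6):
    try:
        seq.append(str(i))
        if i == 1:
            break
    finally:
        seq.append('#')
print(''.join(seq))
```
0#1#

finally runs even when breaking out of loop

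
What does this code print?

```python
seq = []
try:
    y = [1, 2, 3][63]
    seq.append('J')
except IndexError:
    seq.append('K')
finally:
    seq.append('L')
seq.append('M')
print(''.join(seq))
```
KLM

finally always runs, even after exception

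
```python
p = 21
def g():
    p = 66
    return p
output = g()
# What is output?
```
66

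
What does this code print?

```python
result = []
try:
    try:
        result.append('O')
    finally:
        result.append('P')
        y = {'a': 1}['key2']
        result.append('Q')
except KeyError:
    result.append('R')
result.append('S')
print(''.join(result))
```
OPRS

Exception in inner finally caught by outer except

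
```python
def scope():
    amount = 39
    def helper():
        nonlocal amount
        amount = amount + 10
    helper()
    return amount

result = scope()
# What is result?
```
49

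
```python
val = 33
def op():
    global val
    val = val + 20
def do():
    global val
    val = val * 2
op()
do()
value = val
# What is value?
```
106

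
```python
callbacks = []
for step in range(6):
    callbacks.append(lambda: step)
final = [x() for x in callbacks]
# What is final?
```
[5, 5, 5, 5, 5, 5]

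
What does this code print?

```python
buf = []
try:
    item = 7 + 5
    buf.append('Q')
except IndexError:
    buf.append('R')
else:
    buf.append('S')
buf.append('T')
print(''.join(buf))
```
QST

else block runs when no exception occurs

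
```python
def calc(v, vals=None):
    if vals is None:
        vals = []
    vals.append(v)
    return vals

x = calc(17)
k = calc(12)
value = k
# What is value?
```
[12]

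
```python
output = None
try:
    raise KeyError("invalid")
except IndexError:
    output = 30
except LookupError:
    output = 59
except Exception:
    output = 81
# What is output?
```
59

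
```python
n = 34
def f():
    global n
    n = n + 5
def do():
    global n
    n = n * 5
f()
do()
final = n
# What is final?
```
195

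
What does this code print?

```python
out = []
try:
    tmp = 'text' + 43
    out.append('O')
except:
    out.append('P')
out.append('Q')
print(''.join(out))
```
PQ

Exception raised in try, caught by bare except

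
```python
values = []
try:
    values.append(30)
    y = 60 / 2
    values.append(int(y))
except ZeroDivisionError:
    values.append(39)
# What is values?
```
[30, 30]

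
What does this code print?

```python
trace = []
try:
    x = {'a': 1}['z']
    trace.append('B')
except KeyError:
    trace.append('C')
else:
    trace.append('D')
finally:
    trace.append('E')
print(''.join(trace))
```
CE

Exception: except runs, else skipped, finally runs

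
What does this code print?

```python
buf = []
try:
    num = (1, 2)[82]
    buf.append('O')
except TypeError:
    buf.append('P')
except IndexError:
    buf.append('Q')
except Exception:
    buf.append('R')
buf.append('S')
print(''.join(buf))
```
QS

IndexError matches before generic Exception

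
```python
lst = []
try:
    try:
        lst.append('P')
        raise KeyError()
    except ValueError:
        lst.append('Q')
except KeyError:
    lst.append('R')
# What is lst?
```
['P', 'R']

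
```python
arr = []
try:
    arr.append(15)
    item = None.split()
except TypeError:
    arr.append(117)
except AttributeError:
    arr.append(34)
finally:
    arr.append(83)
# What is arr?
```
[15, 34, 83]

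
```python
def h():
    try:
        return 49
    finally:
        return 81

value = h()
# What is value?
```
81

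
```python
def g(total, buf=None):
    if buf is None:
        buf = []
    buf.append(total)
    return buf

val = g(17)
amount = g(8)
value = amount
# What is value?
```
[8]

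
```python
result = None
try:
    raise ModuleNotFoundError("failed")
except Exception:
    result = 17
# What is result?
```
17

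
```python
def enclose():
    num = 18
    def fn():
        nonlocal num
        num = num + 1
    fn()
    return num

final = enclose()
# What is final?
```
19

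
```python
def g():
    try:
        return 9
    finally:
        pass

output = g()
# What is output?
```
9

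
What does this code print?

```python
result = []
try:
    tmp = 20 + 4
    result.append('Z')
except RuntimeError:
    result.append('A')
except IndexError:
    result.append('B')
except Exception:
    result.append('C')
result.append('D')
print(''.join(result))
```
ZD

No exception, try block completes normally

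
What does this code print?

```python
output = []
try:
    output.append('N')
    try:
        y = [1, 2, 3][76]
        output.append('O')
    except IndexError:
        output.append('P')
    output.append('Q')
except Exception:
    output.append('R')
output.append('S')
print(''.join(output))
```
NPQS

Inner exception caught by inner handler, outer continues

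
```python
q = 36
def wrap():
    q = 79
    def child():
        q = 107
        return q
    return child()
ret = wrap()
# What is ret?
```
107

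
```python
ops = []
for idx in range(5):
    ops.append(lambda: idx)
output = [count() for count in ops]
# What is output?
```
[4, 4, 4, 4, 4]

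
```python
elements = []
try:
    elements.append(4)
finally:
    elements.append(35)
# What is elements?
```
[4, 35]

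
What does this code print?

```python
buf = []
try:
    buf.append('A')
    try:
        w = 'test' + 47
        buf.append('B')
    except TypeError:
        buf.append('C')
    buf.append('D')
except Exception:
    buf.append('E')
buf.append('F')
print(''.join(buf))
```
ACDF

Inner exception caught by inner handler, outer continues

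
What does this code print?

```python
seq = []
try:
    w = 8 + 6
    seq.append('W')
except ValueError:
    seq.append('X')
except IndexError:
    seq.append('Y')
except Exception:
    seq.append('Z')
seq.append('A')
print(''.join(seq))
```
WA

No exception, try block completes normally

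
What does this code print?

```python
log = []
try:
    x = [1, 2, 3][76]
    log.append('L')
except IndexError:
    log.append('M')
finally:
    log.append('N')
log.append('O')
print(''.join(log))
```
MNO

finally always runs, even after exception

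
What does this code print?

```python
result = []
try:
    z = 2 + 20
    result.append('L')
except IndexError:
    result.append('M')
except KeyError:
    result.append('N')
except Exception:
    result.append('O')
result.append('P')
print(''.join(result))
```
LP

No exception, try block completes normally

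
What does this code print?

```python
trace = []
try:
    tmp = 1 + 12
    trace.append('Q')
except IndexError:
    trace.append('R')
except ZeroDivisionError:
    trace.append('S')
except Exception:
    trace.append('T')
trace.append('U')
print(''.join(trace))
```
QU

No exception, try block completes normally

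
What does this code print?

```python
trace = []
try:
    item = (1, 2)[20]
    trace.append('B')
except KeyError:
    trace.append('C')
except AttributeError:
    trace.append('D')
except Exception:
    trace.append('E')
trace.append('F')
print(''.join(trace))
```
EF

IndexError not specifically caught, falls to Exception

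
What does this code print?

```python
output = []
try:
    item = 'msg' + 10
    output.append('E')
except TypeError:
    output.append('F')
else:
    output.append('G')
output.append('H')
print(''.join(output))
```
FH

else block skipped when exception is caught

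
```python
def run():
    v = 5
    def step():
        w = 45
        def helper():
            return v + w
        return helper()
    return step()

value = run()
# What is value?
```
50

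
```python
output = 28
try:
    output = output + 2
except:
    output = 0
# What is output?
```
30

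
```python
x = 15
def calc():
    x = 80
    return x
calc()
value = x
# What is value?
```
15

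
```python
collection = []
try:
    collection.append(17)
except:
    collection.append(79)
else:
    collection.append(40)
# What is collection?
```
[17, 40]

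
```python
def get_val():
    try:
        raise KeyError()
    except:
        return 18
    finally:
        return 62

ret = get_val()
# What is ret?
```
62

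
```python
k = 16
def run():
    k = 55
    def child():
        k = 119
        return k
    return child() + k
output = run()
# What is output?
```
174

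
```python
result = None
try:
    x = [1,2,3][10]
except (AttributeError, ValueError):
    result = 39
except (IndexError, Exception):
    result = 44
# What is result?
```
44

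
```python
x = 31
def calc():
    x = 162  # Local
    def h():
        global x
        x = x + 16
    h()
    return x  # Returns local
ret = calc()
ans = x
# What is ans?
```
47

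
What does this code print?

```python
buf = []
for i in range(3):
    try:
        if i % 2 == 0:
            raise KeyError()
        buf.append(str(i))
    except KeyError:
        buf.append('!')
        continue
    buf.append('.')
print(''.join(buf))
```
!1.!

continue in except skips rest of loop body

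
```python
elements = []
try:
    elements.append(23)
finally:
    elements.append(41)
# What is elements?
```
[23, 41]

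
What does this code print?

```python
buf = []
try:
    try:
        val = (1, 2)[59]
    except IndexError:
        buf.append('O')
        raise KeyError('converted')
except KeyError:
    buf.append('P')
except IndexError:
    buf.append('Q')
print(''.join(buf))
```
OP

New KeyError raised, caught by outer KeyError handler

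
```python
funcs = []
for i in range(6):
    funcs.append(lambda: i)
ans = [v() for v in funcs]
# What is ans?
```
[5, 5, 5, 5, 5, 5]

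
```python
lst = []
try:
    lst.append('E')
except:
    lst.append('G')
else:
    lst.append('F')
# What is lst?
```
['E', 'F']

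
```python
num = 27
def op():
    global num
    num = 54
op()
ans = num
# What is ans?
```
54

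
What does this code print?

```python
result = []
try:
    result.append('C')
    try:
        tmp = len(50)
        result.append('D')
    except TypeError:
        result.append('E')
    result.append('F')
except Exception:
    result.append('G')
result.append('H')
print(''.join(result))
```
CEFH

Inner exception caught by inner handler, outer continues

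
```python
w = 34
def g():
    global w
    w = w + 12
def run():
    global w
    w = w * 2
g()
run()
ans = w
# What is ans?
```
92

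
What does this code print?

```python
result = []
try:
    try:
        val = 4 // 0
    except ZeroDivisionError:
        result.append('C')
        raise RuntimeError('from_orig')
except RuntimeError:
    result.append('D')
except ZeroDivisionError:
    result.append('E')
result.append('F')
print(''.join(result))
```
CDF

RuntimeError raised and caught, original ZeroDivisionError not re-raised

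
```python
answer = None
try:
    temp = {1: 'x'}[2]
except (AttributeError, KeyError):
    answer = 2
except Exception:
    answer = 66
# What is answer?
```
2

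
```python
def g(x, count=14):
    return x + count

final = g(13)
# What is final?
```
27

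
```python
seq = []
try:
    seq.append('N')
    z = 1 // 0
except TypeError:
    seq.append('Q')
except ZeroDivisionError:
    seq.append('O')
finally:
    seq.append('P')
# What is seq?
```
['N', 'O', 'P']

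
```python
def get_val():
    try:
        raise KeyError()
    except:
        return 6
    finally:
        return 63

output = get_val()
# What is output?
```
63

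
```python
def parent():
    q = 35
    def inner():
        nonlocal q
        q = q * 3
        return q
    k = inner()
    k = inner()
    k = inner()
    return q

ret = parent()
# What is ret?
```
945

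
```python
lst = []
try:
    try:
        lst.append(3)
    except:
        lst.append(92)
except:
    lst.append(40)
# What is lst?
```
[3]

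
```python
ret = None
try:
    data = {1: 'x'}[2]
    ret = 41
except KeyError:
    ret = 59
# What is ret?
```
59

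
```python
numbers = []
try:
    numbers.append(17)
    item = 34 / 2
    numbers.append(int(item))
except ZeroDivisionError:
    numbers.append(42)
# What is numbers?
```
[17, 17]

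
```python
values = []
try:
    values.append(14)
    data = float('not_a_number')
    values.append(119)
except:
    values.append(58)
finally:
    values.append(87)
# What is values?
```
[14, 58, 87]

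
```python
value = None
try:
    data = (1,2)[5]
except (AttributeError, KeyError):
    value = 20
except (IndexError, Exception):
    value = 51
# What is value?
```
51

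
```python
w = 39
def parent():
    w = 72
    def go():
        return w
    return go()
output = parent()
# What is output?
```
72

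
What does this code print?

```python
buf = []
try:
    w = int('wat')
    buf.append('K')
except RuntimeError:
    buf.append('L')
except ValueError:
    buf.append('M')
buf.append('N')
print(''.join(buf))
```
MN

ValueError is caught by its specific handler, not RuntimeError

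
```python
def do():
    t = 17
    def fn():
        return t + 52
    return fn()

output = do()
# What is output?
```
69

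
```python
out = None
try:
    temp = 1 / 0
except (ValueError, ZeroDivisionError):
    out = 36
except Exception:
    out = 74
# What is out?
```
36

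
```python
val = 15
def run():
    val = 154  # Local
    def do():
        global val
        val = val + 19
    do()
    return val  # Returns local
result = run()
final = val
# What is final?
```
34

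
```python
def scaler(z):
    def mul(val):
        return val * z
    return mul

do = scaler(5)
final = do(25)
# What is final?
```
125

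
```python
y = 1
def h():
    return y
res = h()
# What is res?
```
1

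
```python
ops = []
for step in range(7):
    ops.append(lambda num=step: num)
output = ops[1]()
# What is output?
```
1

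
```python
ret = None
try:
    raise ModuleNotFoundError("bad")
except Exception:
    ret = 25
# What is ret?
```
25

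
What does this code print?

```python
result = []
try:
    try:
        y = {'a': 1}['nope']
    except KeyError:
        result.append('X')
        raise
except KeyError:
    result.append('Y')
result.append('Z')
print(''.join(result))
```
XYZ

raise without argument re-raises current exception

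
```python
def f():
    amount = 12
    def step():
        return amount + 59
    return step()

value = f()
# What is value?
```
71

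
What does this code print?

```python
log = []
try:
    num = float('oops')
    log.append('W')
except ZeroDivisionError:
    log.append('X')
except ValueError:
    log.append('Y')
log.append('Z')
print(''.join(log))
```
YZ

ValueError is caught by its specific handler, not ZeroDivisionError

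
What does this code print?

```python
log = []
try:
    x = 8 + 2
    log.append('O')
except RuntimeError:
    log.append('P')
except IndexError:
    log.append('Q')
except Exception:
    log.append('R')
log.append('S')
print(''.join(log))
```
OS

No exception, try block completes normally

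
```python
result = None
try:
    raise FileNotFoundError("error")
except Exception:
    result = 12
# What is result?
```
12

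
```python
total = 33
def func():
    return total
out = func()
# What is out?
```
33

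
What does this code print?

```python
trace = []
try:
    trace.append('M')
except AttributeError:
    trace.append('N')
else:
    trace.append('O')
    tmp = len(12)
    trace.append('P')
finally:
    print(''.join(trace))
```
MO

Try succeeds, else appends 'O', TypeError in else is uncaught, finally prints before exception propagates ('P' never appended)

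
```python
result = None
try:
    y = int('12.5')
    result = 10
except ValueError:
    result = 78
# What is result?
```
78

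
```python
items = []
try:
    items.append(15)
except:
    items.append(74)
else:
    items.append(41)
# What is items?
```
[15, 41]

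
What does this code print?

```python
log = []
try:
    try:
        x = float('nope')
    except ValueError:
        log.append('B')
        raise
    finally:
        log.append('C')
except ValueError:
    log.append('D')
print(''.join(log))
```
BCD

finally runs before re-raised exception propagates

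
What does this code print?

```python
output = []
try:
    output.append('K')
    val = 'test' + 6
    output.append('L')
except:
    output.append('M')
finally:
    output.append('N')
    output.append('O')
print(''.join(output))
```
KMNO

Code before exception runs, then except, then all of finally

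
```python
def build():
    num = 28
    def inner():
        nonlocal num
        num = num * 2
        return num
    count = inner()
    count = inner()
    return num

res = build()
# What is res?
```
112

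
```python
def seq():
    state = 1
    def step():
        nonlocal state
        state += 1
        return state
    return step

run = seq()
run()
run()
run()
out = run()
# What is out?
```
5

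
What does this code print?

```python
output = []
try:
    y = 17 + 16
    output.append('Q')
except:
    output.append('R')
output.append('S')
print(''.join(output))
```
QS

No exception, try block completes normally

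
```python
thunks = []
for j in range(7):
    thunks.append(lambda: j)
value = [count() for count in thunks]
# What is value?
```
[6, 6, 6, 6, 6, 6, 6]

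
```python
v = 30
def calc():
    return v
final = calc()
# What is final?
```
30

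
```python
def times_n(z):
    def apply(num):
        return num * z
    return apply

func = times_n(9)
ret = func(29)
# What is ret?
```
261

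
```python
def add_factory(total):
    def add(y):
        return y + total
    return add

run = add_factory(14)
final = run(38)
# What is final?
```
52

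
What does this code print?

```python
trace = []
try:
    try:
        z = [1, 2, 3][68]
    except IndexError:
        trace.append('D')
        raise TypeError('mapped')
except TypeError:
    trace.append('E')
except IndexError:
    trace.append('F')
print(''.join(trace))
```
DE

New TypeError raised, caught by outer TypeError handler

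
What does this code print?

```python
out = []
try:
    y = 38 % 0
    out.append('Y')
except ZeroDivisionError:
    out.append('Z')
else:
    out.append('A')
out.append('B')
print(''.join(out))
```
ZB

else block skipped when exception is caught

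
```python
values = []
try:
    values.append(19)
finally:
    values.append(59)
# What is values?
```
[19, 59]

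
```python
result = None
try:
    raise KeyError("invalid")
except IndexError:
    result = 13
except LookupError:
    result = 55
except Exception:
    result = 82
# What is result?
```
55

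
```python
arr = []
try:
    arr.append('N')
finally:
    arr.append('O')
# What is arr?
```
['N', 'O']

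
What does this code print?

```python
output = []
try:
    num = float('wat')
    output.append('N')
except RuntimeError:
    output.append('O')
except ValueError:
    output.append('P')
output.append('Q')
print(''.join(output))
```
PQ

ValueError is caught by its specific handler, not RuntimeError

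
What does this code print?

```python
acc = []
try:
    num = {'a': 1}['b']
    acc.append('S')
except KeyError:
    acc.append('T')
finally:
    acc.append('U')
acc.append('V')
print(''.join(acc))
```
TUV

finally always runs, even after exception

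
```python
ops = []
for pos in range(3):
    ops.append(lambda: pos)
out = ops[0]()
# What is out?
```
2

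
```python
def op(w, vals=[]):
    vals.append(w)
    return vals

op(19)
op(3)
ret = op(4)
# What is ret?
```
[19, 3, 4]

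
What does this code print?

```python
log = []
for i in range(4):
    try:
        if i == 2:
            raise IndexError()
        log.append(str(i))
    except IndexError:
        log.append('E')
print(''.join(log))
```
01E3

Exception on i=2 caught, loop continues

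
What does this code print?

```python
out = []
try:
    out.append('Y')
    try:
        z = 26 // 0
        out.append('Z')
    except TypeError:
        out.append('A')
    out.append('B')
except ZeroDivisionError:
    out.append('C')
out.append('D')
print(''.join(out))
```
YCD

Inner handler doesn't match, propagates to outer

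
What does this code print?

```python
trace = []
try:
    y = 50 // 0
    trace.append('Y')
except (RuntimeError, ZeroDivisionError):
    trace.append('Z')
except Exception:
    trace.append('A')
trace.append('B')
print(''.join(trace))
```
ZB

ZeroDivisionError matches tuple containing it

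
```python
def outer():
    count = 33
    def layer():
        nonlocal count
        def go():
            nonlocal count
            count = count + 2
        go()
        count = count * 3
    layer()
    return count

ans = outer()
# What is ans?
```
105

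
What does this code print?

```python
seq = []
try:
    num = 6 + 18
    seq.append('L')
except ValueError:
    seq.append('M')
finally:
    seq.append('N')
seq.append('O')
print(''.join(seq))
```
LNO

finally runs after normal execution too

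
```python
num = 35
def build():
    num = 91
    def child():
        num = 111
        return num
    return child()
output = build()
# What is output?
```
111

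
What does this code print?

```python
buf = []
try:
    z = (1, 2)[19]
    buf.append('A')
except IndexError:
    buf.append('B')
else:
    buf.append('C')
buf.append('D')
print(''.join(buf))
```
BD

else block skipped when exception is caught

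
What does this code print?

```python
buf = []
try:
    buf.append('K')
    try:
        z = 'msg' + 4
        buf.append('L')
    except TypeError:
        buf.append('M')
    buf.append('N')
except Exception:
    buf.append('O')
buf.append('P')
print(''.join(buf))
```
KMNP

Inner exception caught by inner handler, outer continues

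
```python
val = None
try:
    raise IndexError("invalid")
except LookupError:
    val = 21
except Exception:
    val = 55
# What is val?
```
21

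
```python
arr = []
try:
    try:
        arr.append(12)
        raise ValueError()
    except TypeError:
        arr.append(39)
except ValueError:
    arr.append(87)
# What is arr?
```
[12, 87]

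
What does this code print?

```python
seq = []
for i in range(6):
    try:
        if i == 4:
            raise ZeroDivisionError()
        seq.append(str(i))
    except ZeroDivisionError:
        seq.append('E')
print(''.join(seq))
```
0123E5

Exception on i=4 caught, loop continues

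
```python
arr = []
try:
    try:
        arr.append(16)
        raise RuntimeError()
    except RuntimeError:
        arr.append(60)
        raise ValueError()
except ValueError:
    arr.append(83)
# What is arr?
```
[16, 60, 83]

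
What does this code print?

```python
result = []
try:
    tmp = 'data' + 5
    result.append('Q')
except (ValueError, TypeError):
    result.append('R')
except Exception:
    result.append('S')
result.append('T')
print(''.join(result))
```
RT

TypeError matches tuple containing it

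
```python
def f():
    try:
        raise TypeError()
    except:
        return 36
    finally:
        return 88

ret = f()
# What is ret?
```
88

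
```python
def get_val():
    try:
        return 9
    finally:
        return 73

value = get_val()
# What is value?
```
73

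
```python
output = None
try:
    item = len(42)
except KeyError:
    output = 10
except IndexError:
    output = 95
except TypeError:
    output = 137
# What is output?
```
137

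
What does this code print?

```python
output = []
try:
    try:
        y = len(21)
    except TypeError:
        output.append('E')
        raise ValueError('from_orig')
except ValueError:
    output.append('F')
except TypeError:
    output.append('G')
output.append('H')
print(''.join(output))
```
EFH

ValueError raised and caught, original TypeError not re-raised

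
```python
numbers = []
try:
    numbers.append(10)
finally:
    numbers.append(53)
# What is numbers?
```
[10, 53]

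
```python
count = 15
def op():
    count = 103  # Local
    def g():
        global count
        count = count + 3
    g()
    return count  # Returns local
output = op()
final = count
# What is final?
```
18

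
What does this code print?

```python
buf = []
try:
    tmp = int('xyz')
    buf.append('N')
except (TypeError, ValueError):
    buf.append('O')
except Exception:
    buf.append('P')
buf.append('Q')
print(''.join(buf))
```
OQ

ValueError matches tuple containing it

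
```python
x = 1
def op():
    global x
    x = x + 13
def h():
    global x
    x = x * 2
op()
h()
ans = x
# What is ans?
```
28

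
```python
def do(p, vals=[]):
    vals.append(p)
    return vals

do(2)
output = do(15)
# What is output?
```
[2, 15]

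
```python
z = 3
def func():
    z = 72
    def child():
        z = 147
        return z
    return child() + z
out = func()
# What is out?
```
219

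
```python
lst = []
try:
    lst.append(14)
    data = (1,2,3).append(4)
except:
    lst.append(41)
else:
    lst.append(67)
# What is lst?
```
[14, 41]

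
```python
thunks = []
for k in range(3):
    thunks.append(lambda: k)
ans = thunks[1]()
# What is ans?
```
2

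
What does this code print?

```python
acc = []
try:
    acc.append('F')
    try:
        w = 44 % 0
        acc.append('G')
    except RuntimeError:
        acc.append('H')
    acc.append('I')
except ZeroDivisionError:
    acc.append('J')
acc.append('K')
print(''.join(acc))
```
FJK

Inner handler doesn't match, propagates to outer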